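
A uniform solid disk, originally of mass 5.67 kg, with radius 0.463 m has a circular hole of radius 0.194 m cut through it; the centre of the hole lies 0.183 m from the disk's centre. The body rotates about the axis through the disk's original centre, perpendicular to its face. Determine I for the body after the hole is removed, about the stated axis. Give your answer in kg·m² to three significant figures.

Unpierced body about its centre: I₀ = (1/2)MR² = (1/2)(5.67)(0.463)² = 0.60774 kg·m².
The removed disk has mass m = M·(r/R)² = (5.67)(0.194/0.463)² = 0.99546 kg (same uniform areal density).
Its moment of inertia about the rotation axis (parallel-axis theorem): I_hole = (1/2)mr² + md² = (1/2)(0.99546)(0.194)² + (0.99546)(0.183)² = 0.05207 kg·m².
Treating the hole as negative mass, I = I₀ − I_hole = 0.60774 − 0.05207 = 0.55567 kg·m².

0.556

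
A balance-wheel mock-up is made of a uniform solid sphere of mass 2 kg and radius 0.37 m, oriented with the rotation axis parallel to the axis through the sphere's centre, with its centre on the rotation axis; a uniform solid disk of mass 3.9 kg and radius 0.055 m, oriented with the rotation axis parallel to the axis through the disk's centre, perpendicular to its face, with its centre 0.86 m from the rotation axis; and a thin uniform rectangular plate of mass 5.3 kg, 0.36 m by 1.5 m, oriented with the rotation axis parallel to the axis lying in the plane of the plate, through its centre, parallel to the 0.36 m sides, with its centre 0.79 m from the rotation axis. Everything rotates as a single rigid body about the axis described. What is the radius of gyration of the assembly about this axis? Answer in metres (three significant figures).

0.807

Solid sphere: I_cm = (2/5)MR² = (2/5)(2)(0.37)² = 0.10952 kg m^2; axis through the centre, so I = 0.10952 kg m^2.
Solid disk: I_cm = (1/2)MR² = (1/2)(3.9)(0.055)² = 0.0058987 kg m^2; centre at d = 0.86 m, so I = I_cm + Md² gives I = 0.0058987 + (3.9)(0.86)² = 2.8903 kg m^2.
Rectangular plate: I_cm = (1/12)Mb² = (1/12)(5.3)(1.5)² = 0.99375 kg m^2; centre at d = 0.79 m, so I = I_cm + Md² gives I = 0.99375 + (5.3)(0.79)² = 4.3015 kg m^2.
Total I = 7.3013 kg m^2; total mass M = 11.2 kg.
k = √(I/M) = √(7.3013/11.2) = 0.80741 m.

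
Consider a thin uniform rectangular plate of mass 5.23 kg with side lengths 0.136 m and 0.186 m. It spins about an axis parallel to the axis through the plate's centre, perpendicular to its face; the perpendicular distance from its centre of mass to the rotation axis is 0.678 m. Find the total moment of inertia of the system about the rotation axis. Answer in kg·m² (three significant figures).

2.43

I_cm = (1/12)M(a²+b²) = (1/12)(5.23)[(0.136)² + (0.186)²] = 0.023139 kg·m²; centre at d = 0.678 m, so the parallel axis theorem gives I = 0.023139 + (5.23)(0.678)² = 2.4273 kg·m².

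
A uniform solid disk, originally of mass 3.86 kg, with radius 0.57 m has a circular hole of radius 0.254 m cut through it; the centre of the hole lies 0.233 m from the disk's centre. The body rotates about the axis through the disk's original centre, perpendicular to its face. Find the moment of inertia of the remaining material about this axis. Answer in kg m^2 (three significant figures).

Unpierced body about its centre: I₀ = (1/2)MR² = (1/2)(3.86)(0.57)² = 0.62706 kg m^2.
The removed disk has mass m = M·(r/R)² = (3.86)(0.254/0.57)² = 0.76649 kg (same uniform areal density).
Its moment of inertia about the rotation axis (parallel-axis theorem): I_hole = (1/2)mr² + md² = (1/2)(0.76649)(0.254)² + (0.76649)(0.233)² = 0.066337 kg m^2.
Treating the hole as negative mass, I = I₀ − I_hole = 0.62706 − 0.066337 = 0.56072 kg m^2.

0.561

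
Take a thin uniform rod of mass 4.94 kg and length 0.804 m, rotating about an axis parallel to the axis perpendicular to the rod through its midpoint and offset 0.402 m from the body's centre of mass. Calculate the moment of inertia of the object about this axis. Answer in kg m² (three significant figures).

1.06

I_cm = (1/12)ML² = (1/12)(4.94)(0.804)² = 0.26611 kg m²; centre at d = 0.402 m, so the parallel axis theorem gives I = 0.26611 + (4.94)(0.402)² = 1.0644 kg m².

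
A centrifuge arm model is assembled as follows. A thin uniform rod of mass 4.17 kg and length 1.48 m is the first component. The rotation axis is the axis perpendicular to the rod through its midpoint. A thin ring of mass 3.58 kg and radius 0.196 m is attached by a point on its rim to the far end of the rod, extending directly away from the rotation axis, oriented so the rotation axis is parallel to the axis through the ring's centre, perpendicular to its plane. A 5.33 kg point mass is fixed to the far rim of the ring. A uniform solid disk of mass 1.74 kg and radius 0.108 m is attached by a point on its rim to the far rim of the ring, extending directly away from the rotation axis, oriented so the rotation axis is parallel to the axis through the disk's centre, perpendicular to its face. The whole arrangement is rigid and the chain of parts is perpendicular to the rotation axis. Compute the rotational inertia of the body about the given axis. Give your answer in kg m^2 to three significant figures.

13.6

Thin rod: I_cm = (1/12)ML² = (1/12)(4.17)(1.48)² = 0.76116 kg m^2; axis through the centre, so I = 0.76116 kg m^2.
Thin ring: I_cm = MR² = (3.58)(0.196)² = 0.13753 kg m^2; centre at d = 0.74 + 0.196 = 0.936 m, so the parallel axis theorem gives I = 0.13753 + (3.58)(0.936)² = 3.274 kg m^2.
Point mass: I_cm = 0; centre at d = 0.74 + 0.196 + 0.196 = 1.132 m, so the parallel axis theorem gives I = 0 + (5.33)(1.132)² = 6.83 kg m^2.
Solid disk: I_cm = (1/2)MR² = (1/2)(1.74)(0.108)² = 0.010148 kg m^2; centre at d = 0.74 + 0.196 + 0.196 + 0.108 = 1.24 m, so the parallel axis theorem gives I = 0.010148 + (1.74)(1.24)² = 2.6856 kg m^2.
Total I = 0.76116 + 3.274 + 6.83 + 2.6856 = 13.551 kg m^2.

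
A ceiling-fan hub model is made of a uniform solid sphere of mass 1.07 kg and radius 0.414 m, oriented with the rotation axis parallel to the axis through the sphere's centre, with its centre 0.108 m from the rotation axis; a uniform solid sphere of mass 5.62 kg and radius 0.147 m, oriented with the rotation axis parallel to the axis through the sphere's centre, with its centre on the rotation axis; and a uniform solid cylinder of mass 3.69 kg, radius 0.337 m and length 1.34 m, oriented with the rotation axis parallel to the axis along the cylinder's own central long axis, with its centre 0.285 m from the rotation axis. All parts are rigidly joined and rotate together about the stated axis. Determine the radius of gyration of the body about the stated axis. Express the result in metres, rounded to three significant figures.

Solid sphere: I_cm = (2/5)MR² = (2/5)(1.07)(0.414)² = 0.073357 kg m²; centre at d = 0.108 m, so the parallel axis theorem gives I = 0.073357 + (1.07)(0.108)² = 0.085838 kg m².
Solid sphere: I_cm = (2/5)MR² = (2/5)(5.62)(0.147)² = 0.048577 kg m²; axis through the centre, so I = 0.048577 kg m².
Solid cylinder: I_cm = (1/2)MR² = (1/2)(3.69)(0.337)² = 0.20953 kg m²; centre at d = 0.285 m, so the parallel axis theorem gives I = 0.20953 + (3.69)(0.285)² = 0.50926 kg m².
Total I = 0.64367 kg m²; total mass M = 10.38 kg.
k = √(I/M) = √(0.64367/10.38) = 0.24902 m.

0.249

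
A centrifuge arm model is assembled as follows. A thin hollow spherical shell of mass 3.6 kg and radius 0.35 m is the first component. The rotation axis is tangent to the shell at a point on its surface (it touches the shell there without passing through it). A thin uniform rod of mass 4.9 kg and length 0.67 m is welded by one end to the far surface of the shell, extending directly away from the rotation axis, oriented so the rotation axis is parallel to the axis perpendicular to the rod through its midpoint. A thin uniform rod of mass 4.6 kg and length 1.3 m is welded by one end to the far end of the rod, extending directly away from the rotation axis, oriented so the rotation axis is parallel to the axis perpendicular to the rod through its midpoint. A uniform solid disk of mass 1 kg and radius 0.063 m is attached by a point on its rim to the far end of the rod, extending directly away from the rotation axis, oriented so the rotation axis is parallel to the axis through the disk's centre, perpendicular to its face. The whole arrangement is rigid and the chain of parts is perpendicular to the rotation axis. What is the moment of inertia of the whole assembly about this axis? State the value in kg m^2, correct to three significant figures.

Spherical shell: I_cm = (2/3)MR² = (2/3)(3.6)(0.35)² = 0.294 kg m^2; centre at d = 0.35 m, so the parallel axis theorem gives I = 0.294 + (3.6)(0.35)² = 0.735 kg m^2.
Thin rod: I_cm = (1/12)ML² = (1/12)(4.9)(0.67)² = 0.1833 kg m^2; centre at d = 0.35 + 0.35 + 0.335 = 1.035 m, so the parallel axis theorem gives I = 0.1833 + (4.9)(1.035)² = 5.4323 kg m^2.
Thin rod: I_cm = (1/12)ML² = (1/12)(4.6)(1.3)² = 0.64783 kg m^2; centre at d = 0.35 + 0.35 + 0.335 + 0.335 + 0.65 = 2.02 m, so the parallel axis theorem gives I = 0.64783 + (4.6)(2.02)² = 19.418 kg m^2.
Solid disk: I_cm = (1/2)MR² = (1/2)(1)(0.063)² = 0.0019845 kg m^2; centre at d = 0.35 + 0.35 + 0.335 + 0.335 + 0.65 + 0.65 + 0.063 = 2.733 m, so the parallel axis theorem gives I = 0.0019845 + (1)(2.733)² = 7.4713 kg m^2.
Total I = 0.735 + 5.4323 + 19.418 + 7.4713 = 33.056 kg m^2.

33.1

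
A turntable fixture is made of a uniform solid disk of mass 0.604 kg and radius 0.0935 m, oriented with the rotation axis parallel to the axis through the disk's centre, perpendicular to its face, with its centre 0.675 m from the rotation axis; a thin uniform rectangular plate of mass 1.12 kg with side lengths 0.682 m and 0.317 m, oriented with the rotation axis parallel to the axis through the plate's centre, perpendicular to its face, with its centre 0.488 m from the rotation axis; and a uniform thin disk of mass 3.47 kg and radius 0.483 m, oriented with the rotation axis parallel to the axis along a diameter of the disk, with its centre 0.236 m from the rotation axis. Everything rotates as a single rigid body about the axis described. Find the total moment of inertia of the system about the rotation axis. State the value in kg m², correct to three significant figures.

0.993

Solid disk: I_cm = (1/2)MR² = (1/2)(0.604)(0.0935)² = 0.0026402 kg m²; centre at d = 0.675 m, so I = I_cm + Md² gives I = 0.0026402 + (0.604)(0.675)² = 0.27784 kg m².
Rectangular plate: I_cm = (1/12)M(a²+b²) = (1/12)(1.12)[(0.682)² + (0.317)²] = 0.052791 kg m²; centre at d = 0.488 m, so I = I_cm + Md² gives I = 0.052791 + (1.12)(0.488)² = 0.31951 kg m².
Thin disk: I_cm = (1/4)MR² = (1/4)(3.47)(0.483)² = 0.20238 kg m²; centre at d = 0.236 m, so I = I_cm + Md² gives I = 0.20238 + (3.47)(0.236)² = 0.39564 kg m².
Total I = 0.27784 + 0.31951 + 0.39564 = 0.99299 kg m².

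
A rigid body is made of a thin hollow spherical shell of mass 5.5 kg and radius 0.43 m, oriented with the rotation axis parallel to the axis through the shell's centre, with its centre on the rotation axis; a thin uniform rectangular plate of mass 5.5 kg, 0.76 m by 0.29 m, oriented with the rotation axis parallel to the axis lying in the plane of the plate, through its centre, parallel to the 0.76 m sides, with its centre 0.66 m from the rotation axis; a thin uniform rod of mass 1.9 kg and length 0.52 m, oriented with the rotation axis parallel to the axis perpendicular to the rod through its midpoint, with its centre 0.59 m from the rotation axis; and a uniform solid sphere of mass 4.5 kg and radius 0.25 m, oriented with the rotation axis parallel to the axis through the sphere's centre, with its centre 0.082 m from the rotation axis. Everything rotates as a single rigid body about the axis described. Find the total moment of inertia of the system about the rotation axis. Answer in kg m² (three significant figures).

Spherical shell: I_cm = (2/3)MR² = (2/3)(5.5)(0.43)² = 0.67797 kg m²; axis through the centre, so I = 0.67797 kg m².
Rectangular plate: I_cm = (1/12)Mb² = (1/12)(5.5)(0.29)² = 0.038546 kg m²; centre at d = 0.66 m, so the parallel axis theorem gives I = 0.038546 + (5.5)(0.66)² = 2.4343 kg m².
Thin rod: I_cm = (1/12)ML² = (1/12)(1.9)(0.52)² = 0.042813 kg m²; centre at d = 0.59 m, so the parallel axis theorem gives I = 0.042813 + (1.9)(0.59)² = 0.7042 kg m².
Solid sphere: I_cm = (2/5)MR² = (2/5)(4.5)(0.25)² = 0.1125 kg m²; centre at d = 0.082 m, so the parallel axis theorem gives I = 0.1125 + (4.5)(0.082)² = 0.14276 kg m².
Total I = 0.67797 + 2.4343 + 0.7042 + 0.14276 = 3.9593 kg m².

3.96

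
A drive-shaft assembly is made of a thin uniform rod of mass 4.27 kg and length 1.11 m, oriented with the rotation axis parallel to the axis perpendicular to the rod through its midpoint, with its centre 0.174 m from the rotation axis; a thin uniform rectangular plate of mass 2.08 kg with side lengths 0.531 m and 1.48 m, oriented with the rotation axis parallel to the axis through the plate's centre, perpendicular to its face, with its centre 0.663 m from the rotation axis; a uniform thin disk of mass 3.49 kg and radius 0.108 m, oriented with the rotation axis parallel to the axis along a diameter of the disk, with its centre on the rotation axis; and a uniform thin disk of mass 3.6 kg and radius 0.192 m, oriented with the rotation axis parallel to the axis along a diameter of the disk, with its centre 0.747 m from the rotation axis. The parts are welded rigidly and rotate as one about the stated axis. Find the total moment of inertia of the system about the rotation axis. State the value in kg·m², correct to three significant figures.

3.96

Thin rod: I_cm = (1/12)ML² = (1/12)(4.27)(1.11)² = 0.43842 kg·m²; centre at d = 0.174 m, so the parallel axis theorem gives I = 0.43842 + (4.27)(0.174)² = 0.5677 kg·m².
Rectangular plate: I_cm = (1/12)M(a²+b²) = (1/12)(2.08)[(0.531)² + (1.48)²] = 0.42854 kg·m²; centre at d = 0.663 m, so the parallel axis theorem gives I = 0.42854 + (2.08)(0.663)² = 1.3428 kg·m².
Thin disk: I_cm = (1/4)MR² = (1/4)(3.49)(0.108)² = 0.010177 kg·m²; axis through the centre, so I = 0.010177 kg·m².
Thin disk: I_cm = (1/4)MR² = (1/4)(3.6)(0.192)² = 0.033178 kg·m²; centre at d = 0.747 m, so the parallel axis theorem gives I = 0.033178 + (3.6)(0.747)² = 2.042 kg·m².
Total I = 0.5677 + 1.3428 + 0.010177 + 2.042 = 3.9627 kg·m².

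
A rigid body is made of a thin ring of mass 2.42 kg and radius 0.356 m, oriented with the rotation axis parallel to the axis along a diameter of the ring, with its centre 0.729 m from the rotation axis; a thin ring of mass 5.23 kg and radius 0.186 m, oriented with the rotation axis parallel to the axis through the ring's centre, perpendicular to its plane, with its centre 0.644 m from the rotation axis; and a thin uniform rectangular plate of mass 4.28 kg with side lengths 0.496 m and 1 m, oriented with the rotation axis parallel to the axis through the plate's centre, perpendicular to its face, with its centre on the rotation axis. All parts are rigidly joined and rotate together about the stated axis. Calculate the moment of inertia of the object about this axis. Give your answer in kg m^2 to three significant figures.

4.23

Thin ring: I_cm = (1/2)MR² = (1/2)(2.42)(0.356)² = 0.15335 kg m^2; centre at d = 0.729 m, so I = I_cm + Md² gives I = 0.15335 + (2.42)(0.729)² = 1.4394 kg m^2.
Thin ring: I_cm = MR² = (5.23)(0.186)² = 0.18094 kg m^2; centre at d = 0.644 m, so I = I_cm + Md² gives I = 0.18094 + (5.23)(0.644)² = 2.35 kg m^2.
Rectangular plate: I_cm = (1/12)M(a²+b²) = (1/12)(4.28)[(0.496)² + (1)²] = 0.44441 kg m^2; axis through the centre, so I = 0.44441 kg m^2.
Total I = 1.4394 + 2.35 + 0.44441 = 4.2339 kg m^2.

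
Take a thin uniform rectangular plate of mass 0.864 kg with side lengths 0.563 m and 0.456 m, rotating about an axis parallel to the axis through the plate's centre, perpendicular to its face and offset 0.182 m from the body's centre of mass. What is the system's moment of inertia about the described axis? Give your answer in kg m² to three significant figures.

I_cm = (1/12)M(a²+b²) = (1/12)(0.864)[(0.563)² + (0.456)²] = 0.037793 kg m²; centre at d = 0.182 m, so I = I_cm + Md² gives I = 0.037793 + (0.864)(0.182)² = 0.066412 kg m².

0.0664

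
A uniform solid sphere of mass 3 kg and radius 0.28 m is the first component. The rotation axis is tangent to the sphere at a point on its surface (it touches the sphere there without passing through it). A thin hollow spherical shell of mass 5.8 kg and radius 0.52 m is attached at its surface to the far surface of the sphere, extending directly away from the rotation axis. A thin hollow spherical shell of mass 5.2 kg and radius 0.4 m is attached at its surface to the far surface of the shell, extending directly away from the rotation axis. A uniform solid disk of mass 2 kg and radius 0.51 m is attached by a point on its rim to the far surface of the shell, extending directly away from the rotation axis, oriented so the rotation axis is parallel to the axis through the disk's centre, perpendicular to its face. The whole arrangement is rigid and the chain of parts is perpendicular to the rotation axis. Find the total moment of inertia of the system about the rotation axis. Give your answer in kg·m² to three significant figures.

46.7

Solid sphere: I_cm = (2/5)MR² = (2/5)(3)(0.28)² = 0.09408 kg·m²; centre at d = 0.28 m, so I = I_cm + Md² gives I = 0.09408 + (3)(0.28)² = 0.32928 kg·m².
Spherical shell: I_cm = (2/3)MR² = (2/3)(5.8)(0.52)² = 1.0455 kg·m²; centre at d = 0.28 + 0.28 + 0.52 = 1.08 m, so I = I_cm + Md² gives I = 1.0455 + (5.8)(1.08)² = 7.8107 kg·m².
Spherical shell: I_cm = (2/3)MR² = (2/3)(5.2)(0.4)² = 0.55467 kg·m²; centre at d = 0.28 + 0.28 + 0.52 + 0.52 + 0.4 = 2 m, so I = I_cm + Md² gives I = 0.55467 + (5.2)(2)² = 21.355 kg·m².
Solid disk: I_cm = (1/2)MR² = (1/2)(2)(0.51)² = 0.2601 kg·m²; centre at d = 0.28 + 0.28 + 0.52 + 0.52 + 0.4 + 0.4 + 0.51 = 2.91 m, so I = I_cm + Md² gives I = 0.2601 + (2)(2.91)² = 17.196 kg·m².
Total I = 0.32928 + 7.8107 + 21.355 + 17.196 = 46.691 kg·m².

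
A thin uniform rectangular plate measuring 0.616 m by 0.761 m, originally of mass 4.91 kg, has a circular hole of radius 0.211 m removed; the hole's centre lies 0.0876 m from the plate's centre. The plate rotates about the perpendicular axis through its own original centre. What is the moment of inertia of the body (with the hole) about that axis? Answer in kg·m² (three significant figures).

Unpierced body about its centre: I₀ = (1/12)M(a²+b²) = (1/12)(4.91)[(0.616)² + (0.761)²] = 0.39222 kg·m².
The removed disk has mass m = M·πr²/(ab) = (4.91)·π(0.211)²/(0.616·0.761) = 1.465 kg (same uniform areal density).
Its moment of inertia about the rotation axis (parallel-axis theorem): I_hole = (1/2)mr² + md² = (1/2)(1.465)(0.211)² + (1.465)(0.0876)² = 0.043853 kg·m².
Treating the hole as negative mass, I = I₀ − I_hole = 0.39222 − 0.043853 = 0.34836 kg·m².

0.348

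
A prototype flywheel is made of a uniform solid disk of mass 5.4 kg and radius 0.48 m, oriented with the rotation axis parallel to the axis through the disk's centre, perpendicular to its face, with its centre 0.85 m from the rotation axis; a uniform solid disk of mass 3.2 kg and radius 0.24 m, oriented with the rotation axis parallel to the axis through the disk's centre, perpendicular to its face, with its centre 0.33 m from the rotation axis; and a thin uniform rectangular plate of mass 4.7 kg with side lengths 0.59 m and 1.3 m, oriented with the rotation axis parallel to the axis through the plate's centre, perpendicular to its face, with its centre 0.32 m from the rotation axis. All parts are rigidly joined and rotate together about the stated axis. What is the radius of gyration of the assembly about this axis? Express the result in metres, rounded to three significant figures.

Solid disk: I_cm = (1/2)MR² = (1/2)(5.4)(0.48)² = 0.62208 kg m^2; centre at d = 0.85 m, so the parallel axis theorem gives I = 0.62208 + (5.4)(0.85)² = 4.5236 kg m^2.
Solid disk: I_cm = (1/2)MR² = (1/2)(3.2)(0.24)² = 0.09216 kg m^2; centre at d = 0.33 m, so the parallel axis theorem gives I = 0.09216 + (3.2)(0.33)² = 0.44064 kg m^2.
Rectangular plate: I_cm = (1/12)M(a²+b²) = (1/12)(4.7)[(0.59)² + (1.3)²] = 0.79826 kg m^2; centre at d = 0.32 m, so the parallel axis theorem gives I = 0.79826 + (4.7)(0.32)² = 1.2795 kg m^2.
Total I = 6.2438 kg m^2; total mass M = 13.3 kg.
k = √(I/M) = √(6.2438/13.3) = 0.68517 m.

0.685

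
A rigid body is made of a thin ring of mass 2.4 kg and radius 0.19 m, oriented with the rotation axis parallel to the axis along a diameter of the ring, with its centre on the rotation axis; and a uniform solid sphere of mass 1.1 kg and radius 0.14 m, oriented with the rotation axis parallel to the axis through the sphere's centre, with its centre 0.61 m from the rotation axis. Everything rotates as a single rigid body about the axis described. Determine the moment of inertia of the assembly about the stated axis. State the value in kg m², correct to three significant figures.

Thin ring: I_cm = (1/2)MR² = (1/2)(2.4)(0.19)² = 0.04332 kg m²; axis through the centre, so I = 0.04332 kg m².
Solid sphere: I_cm = (2/5)MR² = (2/5)(1.1)(0.14)² = 0.008624 kg m²; centre at d = 0.61 m, so I = I_cm + Md² gives I = 0.008624 + (1.1)(0.61)² = 0.41793 kg m².
Total I = 0.04332 + 0.41793 = 0.46125 kg m².

0.461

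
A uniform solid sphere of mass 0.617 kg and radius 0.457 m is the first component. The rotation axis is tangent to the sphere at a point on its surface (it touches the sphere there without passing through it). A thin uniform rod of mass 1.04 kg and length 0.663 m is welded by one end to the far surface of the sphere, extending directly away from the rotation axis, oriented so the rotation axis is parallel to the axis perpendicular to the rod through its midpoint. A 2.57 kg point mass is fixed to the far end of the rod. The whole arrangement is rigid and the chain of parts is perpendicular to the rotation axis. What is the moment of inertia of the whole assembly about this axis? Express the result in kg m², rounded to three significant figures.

Solid sphere: I_cm = (2/5)MR² = (2/5)(0.617)(0.457)² = 0.051544 kg m²; centre at d = 0.457 m, so I = I_cm + Md² gives I = 0.051544 + (0.617)(0.457)² = 0.1804 kg m².
Thin rod: I_cm = (1/12)ML² = (1/12)(1.04)(0.663)² = 0.038096 kg m²; centre at d = 0.457 + 0.457 + 0.3315 = 1.2455 m, so I = I_cm + Md² gives I = 0.038096 + (1.04)(1.2455)² = 1.6514 kg m².
Point mass: I_cm = 0; centre at d = 0.457 + 0.457 + 0.3315 + 0.3315 = 1.577 m, so I = I_cm + Md² gives I = 0 + (2.57)(1.577)² = 6.3914 kg m².
Total I = 0.1804 + 1.6514 + 6.3914 = 8.2232 kg m².

8.22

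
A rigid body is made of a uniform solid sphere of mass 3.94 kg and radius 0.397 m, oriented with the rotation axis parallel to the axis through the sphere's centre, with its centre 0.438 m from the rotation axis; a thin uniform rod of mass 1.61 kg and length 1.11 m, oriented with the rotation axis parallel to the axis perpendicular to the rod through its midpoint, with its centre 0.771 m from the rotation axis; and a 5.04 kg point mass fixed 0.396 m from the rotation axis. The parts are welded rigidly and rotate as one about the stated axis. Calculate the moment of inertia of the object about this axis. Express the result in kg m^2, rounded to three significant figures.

2.92

Solid sphere: I_cm = (2/5)MR² = (2/5)(3.94)(0.397)² = 0.24839 kg m^2; centre at d = 0.438 m, so I = I_cm + Md² gives I = 0.24839 + (3.94)(0.438)² = 1.0043 kg m^2.
Thin rod: I_cm = (1/12)ML² = (1/12)(1.61)(1.11)² = 0.16531 kg m^2; centre at d = 0.771 m, so I = I_cm + Md² gives I = 0.16531 + (1.61)(0.771)² = 1.1224 kg m^2.
Point mass: I_cm = 0; centre at d = 0.396 m, so I = I_cm + Md² gives I = 0 + (5.04)(0.396)² = 0.79035 kg m^2.
Total I = 1.0043 + 1.1224 + 0.79035 = 2.917 kg m^2.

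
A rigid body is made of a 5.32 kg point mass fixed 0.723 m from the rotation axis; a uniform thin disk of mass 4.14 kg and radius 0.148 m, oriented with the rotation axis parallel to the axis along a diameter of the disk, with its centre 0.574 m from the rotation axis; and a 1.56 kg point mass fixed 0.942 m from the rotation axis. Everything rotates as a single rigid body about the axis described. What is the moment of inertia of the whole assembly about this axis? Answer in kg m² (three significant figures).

5.55

Point mass: I_cm = 0; centre at d = 0.723 m, so the parallel axis theorem gives I = 0 + (5.32)(0.723)² = 2.7809 kg m².
Thin disk: I_cm = (1/4)MR² = (1/4)(4.14)(0.148)² = 0.022671 kg m²; centre at d = 0.574 m, so the parallel axis theorem gives I = 0.022671 + (4.14)(0.574)² = 1.3867 kg m².
Point mass: I_cm = 0; centre at d = 0.942 m, so the parallel axis theorem gives I = 0 + (1.56)(0.942)² = 1.3843 kg m².
Total I = 2.7809 + 1.3867 + 1.3843 = 5.5519 kg m².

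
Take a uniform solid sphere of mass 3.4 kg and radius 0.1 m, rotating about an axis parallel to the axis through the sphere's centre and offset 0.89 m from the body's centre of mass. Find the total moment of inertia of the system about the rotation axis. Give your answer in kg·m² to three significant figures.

2.71

I_cm = (2/5)MR² = (2/5)(3.4)(0.1)² = 0.0136 kg·m²; centre at d = 0.89 m, so I = I_cm + Md² gives I = 0.0136 + (3.4)(0.89)² = 2.7067 kg·m².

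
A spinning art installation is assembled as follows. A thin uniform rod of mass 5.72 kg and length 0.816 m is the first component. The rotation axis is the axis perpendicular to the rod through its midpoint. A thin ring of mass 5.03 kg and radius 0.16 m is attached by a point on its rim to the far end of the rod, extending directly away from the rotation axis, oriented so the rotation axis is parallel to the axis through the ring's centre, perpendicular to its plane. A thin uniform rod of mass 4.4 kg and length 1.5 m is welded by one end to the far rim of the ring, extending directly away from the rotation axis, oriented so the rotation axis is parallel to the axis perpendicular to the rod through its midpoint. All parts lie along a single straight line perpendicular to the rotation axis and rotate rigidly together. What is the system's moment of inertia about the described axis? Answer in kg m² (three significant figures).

12.5

Thin rod: I_cm = (1/12)ML² = (1/12)(5.72)(0.816)² = 0.31739 kg m²; axis through the centre, so I = 0.31739 kg m².
Thin ring: I_cm = MR² = (5.03)(0.16)² = 0.12877 kg m²; centre at d = 0.408 + 0.16 = 0.568 m, so the parallel axis theorem gives I = 0.12877 + (5.03)(0.568)² = 1.7516 kg m².
Thin rod: I_cm = (1/12)ML² = (1/12)(4.4)(1.5)² = 0.825 kg m²; centre at d = 0.408 + 0.16 + 0.16 + 0.75 = 1.478 m, so the parallel axis theorem gives I = 0.825 + (4.4)(1.478)² = 10.437 kg m².
Total I = 0.31739 + 1.7516 + 10.437 = 12.506 kg m².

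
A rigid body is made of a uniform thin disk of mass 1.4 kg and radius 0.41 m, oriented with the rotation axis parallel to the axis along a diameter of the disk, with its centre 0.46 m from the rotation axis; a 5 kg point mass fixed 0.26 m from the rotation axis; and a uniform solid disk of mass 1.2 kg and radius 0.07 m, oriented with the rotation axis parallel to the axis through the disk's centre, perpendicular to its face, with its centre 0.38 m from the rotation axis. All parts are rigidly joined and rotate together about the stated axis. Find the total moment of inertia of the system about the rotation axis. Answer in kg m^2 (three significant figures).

Thin disk: I_cm = (1/4)MR² = (1/4)(1.4)(0.41)² = 0.058835 kg m^2; centre at d = 0.46 m, so I = I_cm + Md² gives I = 0.058835 + (1.4)(0.46)² = 0.35507 kg m^2.
Point mass: I_cm = 0; centre at d = 0.26 m, so I = I_cm + Md² gives I = 0 + (5)(0.26)² = 0.338 kg m^2.
Solid disk: I_cm = (1/2)MR² = (1/2)(1.2)(0.07)² = 0.00294 kg m^2; centre at d = 0.38 m, so I = I_cm + Md² gives I = 0.00294 + (1.2)(0.38)² = 0.17622 kg m^2.
Total I = 0.35507 + 0.338 + 0.17622 = 0.86929 kg m^2.

0.869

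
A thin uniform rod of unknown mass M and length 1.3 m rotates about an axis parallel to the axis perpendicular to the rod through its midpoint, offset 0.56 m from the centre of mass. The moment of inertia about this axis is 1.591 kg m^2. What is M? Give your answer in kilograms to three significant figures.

I = I_cm + Md² = (1/12)ML² + Md² = M·[0.0833333·(1.3)² + (0.56)²] = M·0.45443.
So M = 1.591 / 0.45443 = 3.5011 kg.

3.50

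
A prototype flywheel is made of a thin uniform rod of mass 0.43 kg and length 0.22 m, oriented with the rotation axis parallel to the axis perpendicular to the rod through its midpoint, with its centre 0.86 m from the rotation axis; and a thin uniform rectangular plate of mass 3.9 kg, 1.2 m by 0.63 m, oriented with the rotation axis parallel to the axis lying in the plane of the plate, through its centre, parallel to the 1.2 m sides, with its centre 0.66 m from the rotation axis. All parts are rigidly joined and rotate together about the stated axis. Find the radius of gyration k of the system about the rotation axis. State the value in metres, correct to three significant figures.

Thin rod: I_cm = (1/12)ML² = (1/12)(0.43)(0.22)² = 0.0017343 kg·m²; centre at d = 0.86 m, so I = I_cm + Md² gives I = 0.0017343 + (0.43)(0.86)² = 0.31976 kg·m².
Rectangular plate: I_cm = (1/12)Mb² = (1/12)(3.9)(0.63)² = 0.12899 kg·m²; centre at d = 0.66 m, so I = I_cm + Md² gives I = 0.12899 + (3.9)(0.66)² = 1.8278 kg·m².
Total I = 2.1476 kg·m²; total mass M = 4.33 kg.
k = √(I/M) = √(2.1476/4.33) = 0.70426 m.

0.704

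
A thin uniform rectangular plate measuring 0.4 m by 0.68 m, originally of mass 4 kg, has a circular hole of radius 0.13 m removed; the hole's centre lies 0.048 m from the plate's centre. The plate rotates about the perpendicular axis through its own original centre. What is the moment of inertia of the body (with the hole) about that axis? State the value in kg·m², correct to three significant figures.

0.199

Unpierced body about its centre: I₀ = (1/12)M(a²+b²) = (1/12)(4)[(0.4)² + (0.68)²] = 0.20747 kg·m².
The removed disk has mass m = M·πr²/(ab) = (4)·π(0.13)²/(0.4·0.68) = 0.78078 kg (same uniform areal density).
Its moment of inertia about the rotation axis (parallel-axis theorem): I_hole = (1/2)mr² + md² = (1/2)(0.78078)(0.13)² + (0.78078)(0.048)² = 0.0083965 kg·m².
Treating the hole as negative mass, I = I₀ − I_hole = 0.20747 − 0.0083965 = 0.19907 kg·m².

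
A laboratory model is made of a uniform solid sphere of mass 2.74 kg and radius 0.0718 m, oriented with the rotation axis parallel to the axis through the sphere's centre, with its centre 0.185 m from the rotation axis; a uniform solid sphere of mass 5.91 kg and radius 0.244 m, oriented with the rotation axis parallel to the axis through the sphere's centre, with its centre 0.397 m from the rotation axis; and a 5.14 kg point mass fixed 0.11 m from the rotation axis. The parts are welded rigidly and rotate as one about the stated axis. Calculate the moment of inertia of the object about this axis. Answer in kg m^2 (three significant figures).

1.23

Solid sphere: I_cm = (2/5)MR² = (2/5)(2.74)(0.0718)² = 0.0056501 kg m^2; centre at d = 0.185 m, so the parallel axis theorem gives I = 0.0056501 + (2.74)(0.185)² = 0.099427 kg m^2.
Solid sphere: I_cm = (2/5)MR² = (2/5)(5.91)(0.244)² = 0.14074 kg m^2; centre at d = 0.397 m, so the parallel axis theorem gives I = 0.14074 + (5.91)(0.397)² = 1.0722 kg m^2.
Point mass: I_cm = 0; centre at d = 0.11 m, so the parallel axis theorem gives I = 0 + (5.14)(0.11)² = 0.062194 kg m^2.
Total I = 0.099427 + 1.0722 + 0.062194 = 1.2338 kg m^2.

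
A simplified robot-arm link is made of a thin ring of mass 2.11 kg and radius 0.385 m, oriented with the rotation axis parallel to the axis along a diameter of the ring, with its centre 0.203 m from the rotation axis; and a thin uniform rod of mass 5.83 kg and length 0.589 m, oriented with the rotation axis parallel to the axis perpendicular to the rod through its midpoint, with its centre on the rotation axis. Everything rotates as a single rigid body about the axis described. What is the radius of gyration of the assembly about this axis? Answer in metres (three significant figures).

0.228

Thin ring: I_cm = (1/2)MR² = (1/2)(2.11)(0.385)² = 0.15638 kg m^2; centre at d = 0.203 m, so I = I_cm + Md² gives I = 0.15638 + (2.11)(0.203)² = 0.24333 kg m^2.
Thin rod: I_cm = (1/12)ML² = (1/12)(5.83)(0.589)² = 0.16855 kg m^2; axis through the centre, so I = 0.16855 kg m^2.
Total I = 0.41187 kg m^2; total mass M = 7.94 kg.
k = √(I/M) = √(0.41187/7.94) = 0.22776 m.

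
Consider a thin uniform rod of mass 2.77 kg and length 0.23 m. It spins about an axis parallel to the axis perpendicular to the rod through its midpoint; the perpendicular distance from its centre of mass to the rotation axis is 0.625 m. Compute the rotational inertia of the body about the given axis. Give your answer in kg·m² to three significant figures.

I_cm = (1/12)ML² = (1/12)(2.77)(0.23)² = 0.012211 kg·m²; centre at d = 0.625 m, so the parallel axis theorem gives I = 0.012211 + (2.77)(0.625)² = 1.0942 kg·m².

1.09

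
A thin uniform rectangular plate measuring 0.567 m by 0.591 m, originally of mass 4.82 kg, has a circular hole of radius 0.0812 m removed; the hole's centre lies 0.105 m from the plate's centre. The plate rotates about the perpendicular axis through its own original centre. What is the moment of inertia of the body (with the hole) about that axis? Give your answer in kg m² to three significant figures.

Unpierced body about its centre: I₀ = (1/12)M(a²+b²) = (1/12)(4.82)[(0.567)² + (0.591)²] = 0.26943 kg m².
The removed disk has mass m = M·πr²/(ab) = (4.82)·π(0.0812)²/(0.567·0.591) = 0.29795 kg (same uniform areal density).
Its moment of inertia about the rotation axis (parallel-axis theorem): I_hole = (1/2)mr² + md² = (1/2)(0.29795)(0.0812)² + (0.29795)(0.105)² = 0.0042671 kg m².
Treating the hole as negative mass, I = I₀ − I_hole = 0.26943 − 0.0042671 = 0.26516 kg m².

0.265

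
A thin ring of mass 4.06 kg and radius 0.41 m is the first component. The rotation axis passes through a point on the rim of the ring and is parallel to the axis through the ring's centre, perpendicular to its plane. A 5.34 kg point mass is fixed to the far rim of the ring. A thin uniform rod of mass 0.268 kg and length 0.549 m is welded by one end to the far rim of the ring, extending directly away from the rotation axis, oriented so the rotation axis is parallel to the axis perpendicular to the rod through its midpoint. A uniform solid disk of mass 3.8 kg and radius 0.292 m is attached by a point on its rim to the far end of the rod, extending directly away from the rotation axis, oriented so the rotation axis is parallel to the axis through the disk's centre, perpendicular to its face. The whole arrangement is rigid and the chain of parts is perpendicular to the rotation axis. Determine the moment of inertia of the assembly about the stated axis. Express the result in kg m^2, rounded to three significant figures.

15.9

Thin ring: I_cm = MR² = (4.06)(0.41)² = 0.68249 kg m^2; centre at d = 0.41 m, so I = I_cm + Md² gives I = 0.68249 + (4.06)(0.41)² = 1.365 kg m^2.
Point mass: I_cm = 0; centre at d = 0.41 + 0.41 = 0.82 m, so I = I_cm + Md² gives I = 0 + (5.34)(0.82)² = 3.5906 kg m^2.
Thin rod: I_cm = (1/12)ML² = (1/12)(0.268)(0.549)² = 0.0067313 kg m^2; centre at d = 0.41 + 0.41 + 0.2745 = 1.0945 m, so I = I_cm + Md² gives I = 0.0067313 + (0.268)(1.0945)² = 0.32778 kg m^2.
Solid disk: I_cm = (1/2)MR² = (1/2)(3.8)(0.292)² = 0.162 kg m^2; centre at d = 0.41 + 0.41 + 0.2745 + 0.2745 + 0.292 = 1.661 m, so I = I_cm + Md² gives I = 0.162 + (3.8)(1.661)² = 10.646 kg m^2.
Total I = 1.365 + 3.5906 + 0.32778 + 10.646 = 15.929 kg m^2.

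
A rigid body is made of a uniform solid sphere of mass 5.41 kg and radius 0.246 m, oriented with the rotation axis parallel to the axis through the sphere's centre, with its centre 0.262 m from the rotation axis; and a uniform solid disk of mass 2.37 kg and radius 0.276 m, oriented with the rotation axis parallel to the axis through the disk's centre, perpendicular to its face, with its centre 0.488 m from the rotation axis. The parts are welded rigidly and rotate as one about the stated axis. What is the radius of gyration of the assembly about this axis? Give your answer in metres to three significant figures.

0.386

Solid sphere: I_cm = (2/5)MR² = (2/5)(5.41)(0.246)² = 0.13096 kg m²; centre at d = 0.262 m, so I = I_cm + Md² gives I = 0.13096 + (5.41)(0.262)² = 0.50232 kg m².
Solid disk: I_cm = (1/2)MR² = (1/2)(2.37)(0.276)² = 0.090269 kg m²; centre at d = 0.488 m, so I = I_cm + Md² gives I = 0.090269 + (2.37)(0.488)² = 0.65467 kg m².
Total I = 1.157 kg m²; total mass M = 7.78 kg.
k = √(I/M) = √(1.157/7.78) = 0.38563 m.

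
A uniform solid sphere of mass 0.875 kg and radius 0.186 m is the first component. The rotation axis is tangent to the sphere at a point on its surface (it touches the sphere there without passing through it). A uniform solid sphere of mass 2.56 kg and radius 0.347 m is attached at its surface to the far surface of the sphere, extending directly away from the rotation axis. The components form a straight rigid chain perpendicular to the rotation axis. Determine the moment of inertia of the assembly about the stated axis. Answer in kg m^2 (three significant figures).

Solid sphere: I_cm = (2/5)MR² = (2/5)(0.875)(0.186)² = 0.012109 kg m^2; centre at d = 0.186 m, so the parallel axis theorem gives I = 0.012109 + (0.875)(0.186)² = 0.04238 kg m^2.
Solid sphere: I_cm = (2/5)MR² = (2/5)(2.56)(0.347)² = 0.1233 kg m^2; centre at d = 0.186 + 0.186 + 0.347 = 0.719 m, so the parallel axis theorem gives I = 0.1233 + (2.56)(0.719)² = 1.4467 kg m^2.
Total I = 0.04238 + 1.4467 = 1.4891 kg m^2.

1.49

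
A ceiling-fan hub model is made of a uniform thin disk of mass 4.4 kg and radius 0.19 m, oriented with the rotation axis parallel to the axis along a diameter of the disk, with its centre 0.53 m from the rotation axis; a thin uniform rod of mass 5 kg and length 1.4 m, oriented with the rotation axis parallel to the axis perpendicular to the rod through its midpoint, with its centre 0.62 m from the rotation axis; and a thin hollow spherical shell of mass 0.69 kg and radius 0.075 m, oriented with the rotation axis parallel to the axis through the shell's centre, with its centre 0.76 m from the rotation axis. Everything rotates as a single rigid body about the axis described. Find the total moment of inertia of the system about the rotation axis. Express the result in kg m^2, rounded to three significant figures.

Thin disk: I_cm = (1/4)MR² = (1/4)(4.4)(0.19)² = 0.03971 kg m^2; centre at d = 0.53 m, so I = I_cm + Md² gives I = 0.03971 + (4.4)(0.53)² = 1.2757 kg m^2.
Thin rod: I_cm = (1/12)ML² = (1/12)(5)(1.4)² = 0.81667 kg m^2; centre at d = 0.62 m, so I = I_cm + Md² gives I = 0.81667 + (5)(0.62)² = 2.7387 kg m^2.
Spherical shell: I_cm = (2/3)MR² = (2/3)(0.69)(0.075)² = 0.0025875 kg m^2; centre at d = 0.76 m, so I = I_cm + Md² gives I = 0.0025875 + (0.69)(0.76)² = 0.40113 kg m^2.
Total I = 1.2757 + 2.7387 + 0.40113 = 4.4155 kg m^2.

4.42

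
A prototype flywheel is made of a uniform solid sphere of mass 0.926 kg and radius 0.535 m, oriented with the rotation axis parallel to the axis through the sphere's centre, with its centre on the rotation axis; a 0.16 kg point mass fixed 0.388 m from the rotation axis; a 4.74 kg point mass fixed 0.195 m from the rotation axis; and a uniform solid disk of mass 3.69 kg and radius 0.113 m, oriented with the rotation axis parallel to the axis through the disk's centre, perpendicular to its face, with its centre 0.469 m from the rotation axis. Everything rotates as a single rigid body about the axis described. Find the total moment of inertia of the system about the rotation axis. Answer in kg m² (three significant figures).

1.15

Solid sphere: I_cm = (2/5)MR² = (2/5)(0.926)(0.535)² = 0.10602 kg m²; axis through the centre, so I = 0.10602 kg m².
Point mass: I_cm = 0; centre at d = 0.388 m, so the parallel axis theorem gives I = 0 + (0.16)(0.388)² = 0.024087 kg m².
Point mass: I_cm = 0; centre at d = 0.195 m, so the parallel axis theorem gives I = 0 + (4.74)(0.195)² = 0.18024 kg m².
Solid disk: I_cm = (1/2)MR² = (1/2)(3.69)(0.113)² = 0.023559 kg m²; centre at d = 0.469 m, so the parallel axis theorem gives I = 0.023559 + (3.69)(0.469)² = 0.83521 kg m².
Total I = 0.10602 + 0.024087 + 0.18024 + 0.83521 = 1.1456 kg m².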